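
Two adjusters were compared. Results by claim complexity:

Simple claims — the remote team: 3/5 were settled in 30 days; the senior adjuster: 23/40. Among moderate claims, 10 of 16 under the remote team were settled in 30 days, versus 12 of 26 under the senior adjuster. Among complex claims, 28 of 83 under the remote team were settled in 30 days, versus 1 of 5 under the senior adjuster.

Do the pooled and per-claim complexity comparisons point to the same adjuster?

Simple: the remote team 3/5 = 60.0%, the senior adjuster 23/40 = 57.5% → the remote team
Moderate: the remote team 10/16 = 62.5%, the senior adjuster 12/26 = 46.2% → the remote team
Complex: the remote team 28/83 = 33.7%, the senior adjuster 1/5 = 20.0% → the remote team
Overall: the remote team 41/104 = 39.4%, the senior adjuster 36/71 = 50.7% → the senior adjuster
The remote team wins each claim group but the senior adjuster wins overall — the comparison reverses. The remote team's claims skew toward complex, which has a lower base rate.

No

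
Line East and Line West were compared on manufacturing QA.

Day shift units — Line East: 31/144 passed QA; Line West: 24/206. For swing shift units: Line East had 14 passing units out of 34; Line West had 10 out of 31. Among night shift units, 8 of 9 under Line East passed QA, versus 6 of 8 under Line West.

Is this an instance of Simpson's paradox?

No

Day shift: Line East 31/144 = 21.5%, Line West 24/206 = 11.7% → Line East
Swing shift: Line East 14/34 = 41.2%, Line West 10/31 = 32.3% → Line East
Night shift: Line East 8/9 = 88.9%, Line West 6/8 = 75.0% → Line East
Overall: Line East 53/187 = 28.3%, Line West 40/245 = 16.3% → Line East
Line East wins overall and in every shift group — no reversal.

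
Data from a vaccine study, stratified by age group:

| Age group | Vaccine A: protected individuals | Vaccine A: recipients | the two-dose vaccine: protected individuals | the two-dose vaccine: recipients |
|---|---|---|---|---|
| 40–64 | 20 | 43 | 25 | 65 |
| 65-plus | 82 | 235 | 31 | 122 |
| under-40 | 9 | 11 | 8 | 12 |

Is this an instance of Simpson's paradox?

No

40–64: Vaccine A 20/43 = 46.5%, the two-dose vaccine 25/65 = 38.5% → Vaccine A
65-plus: Vaccine A 82/235 = 34.9%, the two-dose vaccine 31/122 = 25.4% → Vaccine A
Under-40: Vaccine A 9/11 = 81.8%, the two-dose vaccine 8/12 = 66.7% → Vaccine A
Overall: Vaccine A 111/289 = 38.4%, the two-dose vaccine 64/199 = 32.2% → Vaccine A
Vaccine A wins overall and in every age group — no reversal.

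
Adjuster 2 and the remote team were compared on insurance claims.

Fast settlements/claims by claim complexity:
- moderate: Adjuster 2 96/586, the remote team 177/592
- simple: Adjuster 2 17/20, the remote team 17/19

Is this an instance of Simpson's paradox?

No

Moderate: Adjuster 2 96/586 = 16.4%, the remote team 177/592 = 29.9% → the remote team
Simple: Adjuster 2 17/20 = 85.0%, the remote team 17/19 = 89.5% → the remote team
Overall: Adjuster 2 113/606 = 18.6%, the remote team 194/611 = 31.8% → the remote team
The remote team wins overall and in every claim group — no reversal.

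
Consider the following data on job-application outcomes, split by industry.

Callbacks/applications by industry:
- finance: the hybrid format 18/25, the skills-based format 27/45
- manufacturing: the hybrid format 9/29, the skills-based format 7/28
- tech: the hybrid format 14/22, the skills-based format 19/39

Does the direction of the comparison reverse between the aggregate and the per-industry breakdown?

Finance: the hybrid format 18/25 = 72.0%, the skills-based format 27/45 = 60.0% → the hybrid format
Manufacturing: the hybrid format 9/29 = 31.0%, the skills-based format 7/28 = 25.0% → the hybrid format
Tech: the hybrid format 14/22 = 63.6%, the skills-based format 19/39 = 48.7% → the hybrid format
Overall: the hybrid format 41/76 = 53.9%, the skills-based format 53/112 = 47.3% → the hybrid format
The hybrid format wins overall and in every industry group — no reversal.

No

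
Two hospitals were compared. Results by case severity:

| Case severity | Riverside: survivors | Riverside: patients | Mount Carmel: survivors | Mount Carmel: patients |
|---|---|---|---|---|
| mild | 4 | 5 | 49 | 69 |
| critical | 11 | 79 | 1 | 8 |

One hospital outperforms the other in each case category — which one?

Mild: Riverside 4/5 = 80.0%, Mount Carmel 49/69 = 71.0% → Riverside
Critical: Riverside 11/79 = 13.9%, Mount Carmel 1/8 = 12.5% → Riverside
Riverside has the higher rate in both groups.

Riverside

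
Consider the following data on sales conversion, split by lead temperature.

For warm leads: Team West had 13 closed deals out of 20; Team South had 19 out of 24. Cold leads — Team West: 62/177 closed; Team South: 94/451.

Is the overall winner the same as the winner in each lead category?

Warm: Team West 13/20 = 65.0%, Team South 19/24 = 79.2% → Team South
Cold: Team West 62/177 = 35.0%, Team South 94/451 = 20.8% → Team West
Overall: Team West 75/197 = 38.1%, Team South 113/475 = 23.8% → Team West
Neither sweeps: Team West wins 1 of 2 groups, Team South wins 1. Team West wins overall but not every group — no Simpson reversal.

No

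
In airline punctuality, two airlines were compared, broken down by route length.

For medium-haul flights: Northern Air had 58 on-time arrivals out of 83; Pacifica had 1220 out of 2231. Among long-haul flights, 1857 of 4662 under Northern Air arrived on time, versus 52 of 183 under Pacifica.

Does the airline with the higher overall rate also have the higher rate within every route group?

Medium-haul: Northern Air 58/83 = 69.9%, Pacifica 1220/2231 = 54.7% → Northern Air
Long-haul: Northern Air 1857/4662 = 39.8%, Pacifica 52/183 = 28.4% → Northern Air
Overall: Northern Air 1915/4745 = 40.4%, Pacifica 1272/2414 = 52.7% → Pacifica
Northern Air wins each route group but Pacifica wins overall — the comparison reverses. Northern Air's flights skew toward long-haul, which has a lower base rate.

No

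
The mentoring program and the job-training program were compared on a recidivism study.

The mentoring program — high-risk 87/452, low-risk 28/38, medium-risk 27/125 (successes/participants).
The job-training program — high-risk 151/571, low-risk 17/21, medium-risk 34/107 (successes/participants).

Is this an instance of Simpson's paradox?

No

High-risk: the mentoring program 87/452 = 19.2%, the job-training program 151/571 = 26.4% → the job-training program
Low-risk: the mentoring program 28/38 = 73.7%, the job-training program 17/21 = 81.0% → the job-training program
Medium-risk: the mentoring program 27/125 = 21.6%, the job-training program 34/107 = 31.8% → the job-training program
Overall: the mentoring program 142/615 = 23.1%, the job-training program 202/699 = 28.9% → the job-training program
The job-training program wins overall and in every risk group — no reversal.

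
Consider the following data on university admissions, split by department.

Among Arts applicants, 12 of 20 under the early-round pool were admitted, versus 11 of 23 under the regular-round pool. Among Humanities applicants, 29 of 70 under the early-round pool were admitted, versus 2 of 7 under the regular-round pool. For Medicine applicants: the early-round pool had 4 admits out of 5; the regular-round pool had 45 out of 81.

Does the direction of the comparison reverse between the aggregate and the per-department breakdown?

Arts: the early-round pool 12/20 = 60.0%, the regular-round pool 11/23 = 47.8% → the early-round pool
Humanities: the early-round pool 29/70 = 41.4%, the regular-round pool 2/7 = 28.6% → the early-round pool
Medicine: the early-round pool 4/5 = 80.0%, the regular-round pool 45/81 = 55.6% → the early-round pool
Overall: the early-round pool 45/95 = 47.4%, the regular-round pool 58/111 = 52.3% → the regular-round pool
The early-round pool wins each department group but the regular-round pool wins overall — the comparison reverses. The early-round pool's applicants skew toward Humanities, which has a lower base rate.

Yes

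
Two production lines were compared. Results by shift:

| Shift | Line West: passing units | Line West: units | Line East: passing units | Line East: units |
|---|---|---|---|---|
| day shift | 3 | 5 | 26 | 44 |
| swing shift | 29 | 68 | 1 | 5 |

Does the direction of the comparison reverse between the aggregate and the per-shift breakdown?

Yes

Day shift: Line West 3/5 = 60.0%, Line East 26/44 = 59.1% → Line West
Swing shift: Line West 29/68 = 42.6%, Line East 1/5 = 20.0% → Line West
Overall: Line West 32/73 = 43.8%, Line East 27/49 = 55.1% → Line East
Line West wins each shift group but Line East wins overall — the comparison reverses. Line West's units skew toward swing shift, which has a lower base rate.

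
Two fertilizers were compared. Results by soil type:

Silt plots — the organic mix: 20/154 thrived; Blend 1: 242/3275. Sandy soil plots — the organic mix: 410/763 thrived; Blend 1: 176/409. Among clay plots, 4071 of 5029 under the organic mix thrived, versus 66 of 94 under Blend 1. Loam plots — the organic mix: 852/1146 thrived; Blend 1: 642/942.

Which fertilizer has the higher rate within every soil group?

Silt: the organic mix 20/154 = 13.0%, Blend 1 242/3275 = 7.4% → the organic mix
Sandy soil: the organic mix 410/763 = 53.7%, Blend 1 176/409 = 43.0% → the organic mix
Clay: the organic mix 4071/5029 = 81.0%, Blend 1 66/94 = 70.2% → the organic mix
Loam: the organic mix 852/1146 = 74.3%, Blend 1 642/942 = 68.2% → the organic mix
The organic mix has the higher rate in all 4 groups.

the organic mix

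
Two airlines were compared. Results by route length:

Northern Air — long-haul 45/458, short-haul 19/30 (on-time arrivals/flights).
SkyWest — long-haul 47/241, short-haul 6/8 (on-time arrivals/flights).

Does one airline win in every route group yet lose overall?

No

Long-haul: Northern Air 45/458 = 9.8%, SkyWest 47/241 = 19.5% → SkyWest
Short-haul: Northern Air 19/30 = 63.3%, SkyWest 6/8 = 75.0% → SkyWest
Overall: Northern Air 64/488 = 13.1%, SkyWest 53/249 = 21.3% → SkyWest
SkyWest wins overall and in every route group — no reversal.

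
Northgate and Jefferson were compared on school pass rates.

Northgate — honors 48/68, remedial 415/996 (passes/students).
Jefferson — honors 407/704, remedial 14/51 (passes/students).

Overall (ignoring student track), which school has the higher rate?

Honors: Northgate 48/68 = 70.6%, Jefferson 407/704 = 57.8% → Northgate
Remedial: Northgate 415/996 = 41.7%, Jefferson 14/51 = 27.5% → Northgate
Overall: Northgate 463/1064 = 43.5%, Jefferson 421/755 = 55.8% → Jefferson
(Northgate wins every student group but Jefferson wins overall — Northgate's students skew toward the low-rate remedial group.)

Jefferson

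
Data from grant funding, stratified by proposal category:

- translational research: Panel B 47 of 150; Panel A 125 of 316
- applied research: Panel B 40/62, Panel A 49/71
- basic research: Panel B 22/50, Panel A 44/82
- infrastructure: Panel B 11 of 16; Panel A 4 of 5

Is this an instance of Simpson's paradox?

No

Translational research: Panel B 47/150 = 31.3%, Panel A 125/316 = 39.6% → Panel A
Applied research: Panel B 40/62 = 64.5%, Panel A 49/71 = 69.0% → Panel A
Basic research: Panel B 22/50 = 44.0%, Panel A 44/82 = 53.7% → Panel A
Infrastructure: Panel B 11/16 = 68.8%, Panel A 4/5 = 80.0% → Panel A
Overall: Panel B 120/278 = 43.2%, Panel A 222/474 = 46.8% → Panel A
Panel A wins overall and in every proposal group — no reversal.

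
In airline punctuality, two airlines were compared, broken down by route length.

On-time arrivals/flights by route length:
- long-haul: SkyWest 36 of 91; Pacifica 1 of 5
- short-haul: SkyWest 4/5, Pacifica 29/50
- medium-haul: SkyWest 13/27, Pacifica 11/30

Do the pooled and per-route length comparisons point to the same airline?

No

Long-haul: SkyWest 36/91 = 39.6%, Pacifica 1/5 = 20.0% → SkyWest
Short-haul: SkyWest 4/5 = 80.0%, Pacifica 29/50 = 58.0% → SkyWest
Medium-haul: SkyWest 13/27 = 48.1%, Pacifica 11/30 = 36.7% → SkyWest
Overall: SkyWest 53/123 = 43.1%, Pacifica 41/85 = 48.2% → Pacifica
SkyWest wins each route group but Pacifica wins overall — the comparison reverses. SkyWest's flights skew toward long-haul, which has a lower base rate.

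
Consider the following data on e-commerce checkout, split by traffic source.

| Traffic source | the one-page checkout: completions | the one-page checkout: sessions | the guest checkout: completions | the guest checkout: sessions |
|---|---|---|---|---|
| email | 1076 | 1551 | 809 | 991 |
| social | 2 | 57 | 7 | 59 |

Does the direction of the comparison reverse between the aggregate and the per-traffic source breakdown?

Email: the one-page checkout 1076/1551 = 69.4%, the guest checkout 809/991 = 81.6% → the guest checkout
Social: the one-page checkout 2/57 = 3.5%, the guest checkout 7/59 = 11.9% → the guest checkout
Overall: the one-page checkout 1078/1608 = 67.0%, the guest checkout 816/1050 = 77.7% → the guest checkout
The guest checkout wins overall and in every traffic group — no reversal.

No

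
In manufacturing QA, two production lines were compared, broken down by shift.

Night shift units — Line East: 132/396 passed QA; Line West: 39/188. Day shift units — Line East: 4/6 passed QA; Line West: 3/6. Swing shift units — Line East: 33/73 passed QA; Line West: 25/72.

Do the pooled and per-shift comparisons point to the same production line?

Yes

Night shift: Line East 132/396 = 33.3%, Line West 39/188 = 20.7% → Line East
Day shift: Line East 4/6 = 66.7%, Line West 3/6 = 50.0% → Line East
Swing shift: Line East 33/73 = 45.2%, Line West 25/72 = 34.7% → Line East
Overall: Line East 169/475 = 35.6%, Line West 67/266 = 25.2% → Line East
Line East wins overall and in every shift group — no reversal.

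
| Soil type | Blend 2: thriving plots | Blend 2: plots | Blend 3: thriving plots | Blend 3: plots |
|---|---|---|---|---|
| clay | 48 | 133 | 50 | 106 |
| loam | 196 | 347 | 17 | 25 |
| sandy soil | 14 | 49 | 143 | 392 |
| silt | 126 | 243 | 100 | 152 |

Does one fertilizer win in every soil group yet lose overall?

Yes

Clay: Blend 2 48/133 = 36.1%, Blend 3 50/106 = 47.2% → Blend 3
Loam: Blend 2 196/347 = 56.5%, Blend 3 17/25 = 68.0% → Blend 3
Sandy soil: Blend 2 14/49 = 28.6%, Blend 3 143/392 = 36.5% → Blend 3
Silt: Blend 2 126/243 = 51.9%, Blend 3 100/152 = 65.8% → Blend 3
Overall: Blend 2 384/772 = 49.7%, Blend 3 310/675 = 45.9% → Blend 2
Blend 3 wins each soil group but Blend 2 wins overall — the comparison reverses. Blend 3's plots skew toward sandy soil, which has a lower base rate.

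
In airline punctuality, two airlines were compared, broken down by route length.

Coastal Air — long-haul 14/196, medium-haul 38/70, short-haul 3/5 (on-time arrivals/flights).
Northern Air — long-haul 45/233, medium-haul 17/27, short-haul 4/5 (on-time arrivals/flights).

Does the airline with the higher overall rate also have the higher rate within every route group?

Yes

Long-haul: Coastal Air 14/196 = 7.1%, Northern Air 45/233 = 19.3% → Northern Air
Medium-haul: Coastal Air 38/70 = 54.3%, Northern Air 17/27 = 63.0% → Northern Air
Short-haul: Coastal Air 3/5 = 60.0%, Northern Air 4/5 = 80.0% → Northern Air
Overall: Coastal Air 55/271 = 20.3%, Northern Air 66/265 = 24.9% → Northern Air
Northern Air wins overall and in every route group — no reversal.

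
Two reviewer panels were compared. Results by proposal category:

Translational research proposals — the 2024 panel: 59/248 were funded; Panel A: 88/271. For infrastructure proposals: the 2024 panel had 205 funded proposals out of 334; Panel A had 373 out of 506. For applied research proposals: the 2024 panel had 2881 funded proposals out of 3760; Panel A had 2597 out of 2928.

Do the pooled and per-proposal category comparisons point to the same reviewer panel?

Translational research: the 2024 panel 59/248 = 23.8%, Panel A 88/271 = 32.5% → Panel A
Infrastructure: the 2024 panel 205/334 = 61.4%, Panel A 373/506 = 73.7% → Panel A
Applied research: the 2024 panel 2881/3760 = 76.6%, Panel A 2597/2928 = 88.7% → Panel A
Overall: the 2024 panel 3145/4342 = 72.4%, Panel A 3058/3705 = 82.5% → Panel A
Panel A wins overall and in every proposal group — no reversal.

Yes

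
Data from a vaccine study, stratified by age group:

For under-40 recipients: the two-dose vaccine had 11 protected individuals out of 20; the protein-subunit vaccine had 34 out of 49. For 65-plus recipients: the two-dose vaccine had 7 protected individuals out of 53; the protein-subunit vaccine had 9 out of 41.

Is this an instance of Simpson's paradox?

Under-40: the two-dose vaccine 11/20 = 55.0%, the protein-subunit vaccine 34/49 = 69.4% → the protein-subunit vaccine
65-plus: the two-dose vaccine 7/53 = 13.2%, the protein-subunit vaccine 9/41 = 22.0% → the protein-subunit vaccine
Overall: the two-dose vaccine 18/73 = 24.7%, the protein-subunit vaccine 43/90 = 47.8% → the protein-subunit vaccine
The protein-subunit vaccine wins overall and in every age group — no reversal.

No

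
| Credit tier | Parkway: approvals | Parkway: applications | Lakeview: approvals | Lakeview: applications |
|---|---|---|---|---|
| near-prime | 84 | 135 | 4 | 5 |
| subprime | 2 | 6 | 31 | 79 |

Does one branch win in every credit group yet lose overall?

Yes

Near-prime: Parkway 84/135 = 62.2%, Lakeview 4/5 = 80.0% → Lakeview
Subprime: Parkway 2/6 = 33.3%, Lakeview 31/79 = 39.2% → Lakeview
Overall: Parkway 86/141 = 61.0%, Lakeview 35/84 = 41.7% → Parkway
Lakeview wins each credit group but Parkway wins overall — the comparison reverses. Lakeview's applications skew toward subprime, which has a lower base rate.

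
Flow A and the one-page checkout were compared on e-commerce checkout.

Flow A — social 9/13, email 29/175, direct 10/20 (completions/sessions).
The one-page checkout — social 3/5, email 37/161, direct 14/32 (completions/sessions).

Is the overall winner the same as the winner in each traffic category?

Social: Flow A 9/13 = 69.2%, the one-page checkout 3/5 = 60.0% → Flow A
Email: Flow A 29/175 = 16.6%, the one-page checkout 37/161 = 23.0% → the one-page checkout
Direct: Flow A 10/20 = 50.0%, the one-page checkout 14/32 = 43.8% → Flow A
Overall: Flow A 48/208 = 23.1%, the one-page checkout 54/198 = 27.3% → the one-page checkout
Neither sweeps: Flow A wins 2 of 3 groups, the one-page checkout wins 1. The one-page checkout wins overall but not every group — no Simpson reversal.

No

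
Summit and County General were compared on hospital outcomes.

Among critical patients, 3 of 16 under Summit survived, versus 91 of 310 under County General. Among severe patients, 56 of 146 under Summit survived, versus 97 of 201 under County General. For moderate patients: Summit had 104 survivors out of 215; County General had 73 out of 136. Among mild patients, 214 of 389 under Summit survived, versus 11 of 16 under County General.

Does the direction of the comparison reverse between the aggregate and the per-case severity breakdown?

Yes

Critical: Summit 3/16 = 18.8%, County General 91/310 = 29.4% → County General
Severe: Summit 56/146 = 38.4%, County General 97/201 = 48.3% → County General
Moderate: Summit 104/215 = 48.4%, County General 73/136 = 53.7% → County General
Mild: Summit 214/389 = 55.0%, County General 11/16 = 68.8% → County General
Overall: Summit 377/766 = 49.2%, County General 272/663 = 41.0% → Summit
County General wins each case group but Summit wins overall — the comparison reverses. County General's patients skew toward critical, which has a lower base rate.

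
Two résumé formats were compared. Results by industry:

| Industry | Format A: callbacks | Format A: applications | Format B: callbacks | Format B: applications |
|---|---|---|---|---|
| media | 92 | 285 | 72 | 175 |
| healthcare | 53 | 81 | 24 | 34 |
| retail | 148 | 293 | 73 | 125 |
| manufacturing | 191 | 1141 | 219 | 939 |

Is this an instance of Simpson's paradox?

Media: Format A 92/285 = 32.3%, Format B 72/175 = 41.1% → Format B
Healthcare: Format A 53/81 = 65.4%, Format B 24/34 = 70.6% → Format B
Retail: Format A 148/293 = 50.5%, Format B 73/125 = 58.4% → Format B
Manufacturing: Format A 191/1141 = 16.7%, Format B 219/939 = 23.3% → Format B
Overall: Format A 484/1800 = 26.9%, Format B 388/1273 = 30.5% → Format B
Format B wins overall and in every industry group — no reversal.

No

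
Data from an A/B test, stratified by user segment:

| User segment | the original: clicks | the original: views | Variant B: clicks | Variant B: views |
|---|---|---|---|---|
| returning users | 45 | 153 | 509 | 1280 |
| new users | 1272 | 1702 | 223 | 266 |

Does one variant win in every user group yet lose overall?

Yes

Returning users: the original 45/153 = 29.4%, Variant B 509/1280 = 39.8% → Variant B
New users: the original 1272/1702 = 74.7%, Variant B 223/266 = 83.8% → Variant B
Overall: the original 1317/1855 = 71.0%, Variant B 732/1546 = 47.3% → the original
Variant B wins each user group but the original wins overall — the comparison reverses. Variant B's views skew toward returning users, which has a lower base rate.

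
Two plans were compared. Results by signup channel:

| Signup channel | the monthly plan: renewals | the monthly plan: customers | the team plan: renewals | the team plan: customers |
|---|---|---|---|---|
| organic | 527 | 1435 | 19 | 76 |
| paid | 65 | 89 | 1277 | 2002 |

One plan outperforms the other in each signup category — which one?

the monthly plan

Organic: the monthly plan 527/1435 = 36.7%, the team plan 19/76 = 25.0% → the monthly plan
Paid: the monthly plan 65/89 = 73.0%, the team plan 1277/2002 = 63.8% → the monthly plan
The monthly plan has the higher rate in both groups.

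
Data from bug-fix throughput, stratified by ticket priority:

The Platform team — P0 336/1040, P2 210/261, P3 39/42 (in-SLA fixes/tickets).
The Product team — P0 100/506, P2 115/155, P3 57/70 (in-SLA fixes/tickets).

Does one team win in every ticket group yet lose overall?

P0: the Platform team 336/1040 = 32.3%, the Product team 100/506 = 19.8% → the Platform team
P2: the Platform team 210/261 = 80.5%, the Product team 115/155 = 74.2% → the Platform team
P3: the Platform team 39/42 = 92.9%, the Product team 57/70 = 81.4% → the Platform team
Overall: the Platform team 585/1343 = 43.6%, the Product team 272/731 = 37.2% → the Platform team
The Platform team wins overall and in every ticket group — no reversal.

No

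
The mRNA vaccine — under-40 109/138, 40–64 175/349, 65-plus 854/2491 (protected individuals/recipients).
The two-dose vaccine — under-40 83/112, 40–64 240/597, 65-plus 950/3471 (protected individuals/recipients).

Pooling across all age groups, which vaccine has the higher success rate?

Under-40: the mRNA vaccine 109/138 = 79.0%, the two-dose vaccine 83/112 = 74.1% → the mRNA vaccine
40–64: the mRNA vaccine 175/349 = 50.1%, the two-dose vaccine 240/597 = 40.2% → the mRNA vaccine
65-plus: the mRNA vaccine 854/2491 = 34.3%, the two-dose vaccine 950/3471 = 27.4% → the mRNA vaccine
Overall: the mRNA vaccine 1138/2978 = 38.2%, the two-dose vaccine 1273/4180 = 30.5% → the mRNA vaccine

the mRNA vaccine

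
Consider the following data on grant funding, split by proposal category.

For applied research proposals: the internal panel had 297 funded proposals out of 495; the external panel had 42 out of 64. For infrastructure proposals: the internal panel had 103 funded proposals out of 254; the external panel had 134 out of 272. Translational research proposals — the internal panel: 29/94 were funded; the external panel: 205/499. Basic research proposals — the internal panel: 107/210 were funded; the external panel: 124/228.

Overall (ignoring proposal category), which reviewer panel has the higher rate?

Applied research: the internal panel 297/495 = 60.0%, the external panel 42/64 = 65.6% → the external panel
Infrastructure: the internal panel 103/254 = 40.6%, the external panel 134/272 = 49.3% → the external panel
Translational research: the internal panel 29/94 = 30.9%, the external panel 205/499 = 41.1% → the external panel
Basic research: the internal panel 107/210 = 51.0%, the external panel 124/228 = 54.4% → the external panel
Overall: the internal panel 536/1053 = 50.9%, the external panel 505/1063 = 47.5% → the internal panel
(The external panel wins every proposal group but the internal panel wins overall — the external panel's proposals skew toward the low-rate translational research group.)

the internal panel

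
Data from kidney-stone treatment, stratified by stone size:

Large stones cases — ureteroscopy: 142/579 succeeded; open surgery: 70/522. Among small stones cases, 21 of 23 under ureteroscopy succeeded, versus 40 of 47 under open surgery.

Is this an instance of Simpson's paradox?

Large stones: ureteroscopy 142/579 = 24.5%, open surgery 70/522 = 13.4% → ureteroscopy
Small stones: ureteroscopy 21/23 = 91.3%, open surgery 40/47 = 85.1% → ureteroscopy
Overall: ureteroscopy 163/602 = 27.1%, open surgery 110/569 = 19.3% → ureteroscopy
Ureteroscopy wins overall and in every stone group — no reversal.

No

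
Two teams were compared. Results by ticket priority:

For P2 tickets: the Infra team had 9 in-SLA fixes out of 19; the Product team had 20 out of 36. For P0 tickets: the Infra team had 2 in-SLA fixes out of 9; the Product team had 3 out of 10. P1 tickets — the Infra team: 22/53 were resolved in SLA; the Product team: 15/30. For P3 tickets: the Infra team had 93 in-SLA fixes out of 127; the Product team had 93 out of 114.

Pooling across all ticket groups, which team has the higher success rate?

P2: the Infra team 9/19 = 47.4%, the Product team 20/36 = 55.6% → the Product team
P0: the Infra team 2/9 = 22.2%, the Product team 3/10 = 30.0% → the Product team
P1: the Infra team 22/53 = 41.5%, the Product team 15/30 = 50.0% → the Product team
P3: the Infra team 93/127 = 73.2%, the Product team 93/114 = 81.6% → the Product team
Overall: the Infra team 126/208 = 60.6%, the Product team 131/190 = 68.9% → the Product team

the Product team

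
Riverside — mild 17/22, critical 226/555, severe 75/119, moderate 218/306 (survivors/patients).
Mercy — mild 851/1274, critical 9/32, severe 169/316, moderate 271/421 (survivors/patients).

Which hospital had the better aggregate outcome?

Mercy

Mild: Riverside 17/22 = 77.3%, Mercy 851/1274 = 66.8% → Riverside
Critical: Riverside 226/555 = 40.7%, Mercy 9/32 = 28.1% → Riverside
Severe: Riverside 75/119 = 63.0%, Mercy 169/316 = 53.5% → Riverside
Moderate: Riverside 218/306 = 71.2%, Mercy 271/421 = 64.4% → Riverside
Overall: Riverside 536/1002 = 53.5%, Mercy 1300/2043 = 63.6% → Mercy
(Riverside wins every case group but Mercy wins overall — Riverside's patients skew toward the low-rate critical group.)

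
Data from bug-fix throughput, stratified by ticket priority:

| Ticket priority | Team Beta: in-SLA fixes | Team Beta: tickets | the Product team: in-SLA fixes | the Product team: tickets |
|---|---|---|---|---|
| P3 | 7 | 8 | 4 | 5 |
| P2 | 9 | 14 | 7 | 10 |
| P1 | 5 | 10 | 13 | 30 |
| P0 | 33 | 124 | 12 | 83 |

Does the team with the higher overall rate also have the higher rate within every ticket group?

No

P3: Team Beta 7/8 = 87.5%, the Product team 4/5 = 80.0% → Team Beta
P2: Team Beta 9/14 = 64.3%, the Product team 7/10 = 70.0% → the Product team
P1: Team Beta 5/10 = 50.0%, the Product team 13/30 = 43.3% → Team Beta
P0: Team Beta 33/124 = 26.6%, the Product team 12/83 = 14.5% → Team Beta
Overall: Team Beta 54/156 = 34.6%, the Product team 36/128 = 28.1% → Team Beta
Neither sweeps: Team Beta wins 3 of 4 groups, the Product team wins 1. Team Beta wins overall but not every group — no Simpson reversal.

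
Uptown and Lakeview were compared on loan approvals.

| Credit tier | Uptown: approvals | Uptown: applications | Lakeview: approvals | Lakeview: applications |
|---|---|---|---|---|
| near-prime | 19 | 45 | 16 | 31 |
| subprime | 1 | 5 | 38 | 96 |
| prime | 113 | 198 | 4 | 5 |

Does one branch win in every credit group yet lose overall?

Yes

Near-prime: Uptown 19/45 = 42.2%, Lakeview 16/31 = 51.6% → Lakeview
Subprime: Uptown 1/5 = 20.0%, Lakeview 38/96 = 39.6% → Lakeview
Prime: Uptown 113/198 = 57.1%, Lakeview 4/5 = 80.0% → Lakeview
Overall: Uptown 133/248 = 53.6%, Lakeview 58/132 = 43.9% → Uptown
Lakeview wins each credit group but Uptown wins overall — the comparison reverses. Lakeview's applications skew toward subprime, which has a lower base rate.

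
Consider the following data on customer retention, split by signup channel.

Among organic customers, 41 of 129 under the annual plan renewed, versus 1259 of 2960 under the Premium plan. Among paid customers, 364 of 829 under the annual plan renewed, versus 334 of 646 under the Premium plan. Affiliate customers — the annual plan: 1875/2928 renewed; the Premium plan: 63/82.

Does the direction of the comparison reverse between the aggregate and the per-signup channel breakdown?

Yes

Organic: the annual plan 41/129 = 31.8%, the Premium plan 1259/2960 = 42.5% → the Premium plan
Paid: the annual plan 364/829 = 43.9%, the Premium plan 334/646 = 51.7% → the Premium plan
Affiliate: the annual plan 1875/2928 = 64.0%, the Premium plan 63/82 = 76.8% → the Premium plan
Overall: the annual plan 2280/3886 = 58.7%, the Premium plan 1656/3688 = 44.9% → the annual plan
The Premium plan wins each signup group but the annual plan wins overall — the comparison reverses. The Premium plan's customers skew toward organic, which has a lower base rate.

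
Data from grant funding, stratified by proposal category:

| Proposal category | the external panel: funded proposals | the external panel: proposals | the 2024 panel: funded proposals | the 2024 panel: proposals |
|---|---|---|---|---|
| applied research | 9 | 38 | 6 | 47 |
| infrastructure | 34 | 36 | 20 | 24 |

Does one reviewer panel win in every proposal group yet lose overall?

No

Applied research: the external panel 9/38 = 23.7%, the 2024 panel 6/47 = 12.8% → the external panel
Infrastructure: the external panel 34/36 = 94.4%, the 2024 panel 20/24 = 83.3% → the external panel
Overall: the external panel 43/74 = 58.1%, the 2024 panel 26/71 = 36.6% → the external panel
The external panel wins overall and in every proposal group — no reversal.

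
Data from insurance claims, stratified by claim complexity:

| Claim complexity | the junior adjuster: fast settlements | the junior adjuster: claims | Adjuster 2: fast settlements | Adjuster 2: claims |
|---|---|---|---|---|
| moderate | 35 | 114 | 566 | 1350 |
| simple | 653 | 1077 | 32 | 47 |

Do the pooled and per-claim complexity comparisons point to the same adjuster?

No

Moderate: the junior adjuster 35/114 = 30.7%, Adjuster 2 566/1350 = 41.9% → Adjuster 2
Simple: the junior adjuster 653/1077 = 60.6%, Adjuster 2 32/47 = 68.1% → Adjuster 2
Overall: the junior adjuster 688/1191 = 57.8%, Adjuster 2 598/1397 = 42.8% → the junior adjuster
Adjuster 2 wins each claim group but the junior adjuster wins overall — the comparison reverses. Adjuster 2's claims skew toward moderate, which has a lower base rate.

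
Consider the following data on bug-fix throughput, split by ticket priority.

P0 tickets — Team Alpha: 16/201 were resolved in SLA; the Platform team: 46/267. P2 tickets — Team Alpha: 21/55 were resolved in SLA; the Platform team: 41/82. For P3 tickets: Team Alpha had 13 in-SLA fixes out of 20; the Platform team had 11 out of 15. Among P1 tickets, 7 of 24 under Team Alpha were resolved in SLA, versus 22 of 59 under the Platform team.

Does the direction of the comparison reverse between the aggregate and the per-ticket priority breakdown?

P0: Team Alpha 16/201 = 8.0%, the Platform team 46/267 = 17.2% → the Platform team
P2: Team Alpha 21/55 = 38.2%, the Platform team 41/82 = 50.0% → the Platform team
P3: Team Alpha 13/20 = 65.0%, the Platform team 11/15 = 73.3% → the Platform team
P1: Team Alpha 7/24 = 29.2%, the Platform team 22/59 = 37.3% → the Platform team
Overall: Team Alpha 57/300 = 19.0%, the Platform team 120/423 = 28.4% → the Platform team
The Platform team wins overall and in every ticket group — no reversal.

No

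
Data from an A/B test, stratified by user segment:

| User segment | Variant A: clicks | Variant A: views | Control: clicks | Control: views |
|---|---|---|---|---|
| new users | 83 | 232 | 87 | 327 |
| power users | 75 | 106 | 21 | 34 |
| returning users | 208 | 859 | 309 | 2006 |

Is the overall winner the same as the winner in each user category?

New users: Variant A 83/232 = 35.8%, Control 87/327 = 26.6% → Variant A
Power users: Variant A 75/106 = 70.8%, Control 21/34 = 61.8% → Variant A
Returning users: Variant A 208/859 = 24.2%, Control 309/2006 = 15.4% → Variant A
Overall: Variant A 366/1197 = 30.6%, Control 417/2367 = 17.6% → Variant A
Variant A wins overall and in every user group — no reversal.

Yes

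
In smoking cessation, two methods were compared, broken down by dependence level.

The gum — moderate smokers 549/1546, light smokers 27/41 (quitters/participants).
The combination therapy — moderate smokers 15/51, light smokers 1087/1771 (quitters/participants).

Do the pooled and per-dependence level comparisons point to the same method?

No

Moderate smokers: the gum 549/1546 = 35.5%, the combination therapy 15/51 = 29.4% → the gum
Light smokers: the gum 27/41 = 65.9%, the combination therapy 1087/1771 = 61.4% → the gum
Overall: the gum 576/1587 = 36.3%, the combination therapy 1102/1822 = 60.5% → the combination therapy
The gum wins each dependence group but the combination therapy wins overall — the comparison reverses. The gum's participants skew toward moderate smokers, which has a lower base rate.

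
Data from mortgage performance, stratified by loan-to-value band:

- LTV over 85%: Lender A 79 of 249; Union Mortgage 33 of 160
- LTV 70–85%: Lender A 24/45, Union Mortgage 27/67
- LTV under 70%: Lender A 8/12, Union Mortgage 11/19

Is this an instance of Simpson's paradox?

No

LTV over 85%: Lender A 79/249 = 31.7%, Union Mortgage 33/160 = 20.6% → Lender A
LTV 70–85%: Lender A 24/45 = 53.3%, Union Mortgage 27/67 = 40.3% → Lender A
LTV under 70%: Lender A 8/12 = 66.7%, Union Mortgage 11/19 = 57.9% → Lender A
Overall: Lender A 111/306 = 36.3%, Union Mortgage 71/246 = 28.9% → Lender A
Lender A wins overall and in every loan-to-value group — no reversal.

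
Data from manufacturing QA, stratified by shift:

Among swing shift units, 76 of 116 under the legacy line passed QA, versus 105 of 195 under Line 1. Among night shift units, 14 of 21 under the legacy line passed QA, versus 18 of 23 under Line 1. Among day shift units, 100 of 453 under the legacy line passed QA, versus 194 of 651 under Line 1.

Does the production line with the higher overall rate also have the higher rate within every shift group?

No

Swing shift: the legacy line 76/116 = 65.5%, Line 1 105/195 = 53.8% → the legacy line
Night shift: the legacy line 14/21 = 66.7%, Line 1 18/23 = 78.3% → Line 1
Day shift: the legacy line 100/453 = 22.1%, Line 1 194/651 = 29.8% → Line 1
Overall: the legacy line 190/590 = 32.2%, Line 1 317/869 = 36.5% → Line 1
Neither sweeps: the legacy line wins 1 of 3 groups, Line 1 wins 2. Line 1 wins overall but not every group — no Simpson reversal.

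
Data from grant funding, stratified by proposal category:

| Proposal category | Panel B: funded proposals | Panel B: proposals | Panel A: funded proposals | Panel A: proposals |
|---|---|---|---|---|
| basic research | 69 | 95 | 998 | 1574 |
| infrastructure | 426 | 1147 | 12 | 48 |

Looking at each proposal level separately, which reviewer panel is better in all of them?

Panel B

Basic research: Panel B 69/95 = 72.6%, Panel A 998/1574 = 63.4% → Panel B
Infrastructure: Panel B 426/1147 = 37.1%, Panel A 12/48 = 25.0% → Panel B
Panel B has the higher rate in both groups.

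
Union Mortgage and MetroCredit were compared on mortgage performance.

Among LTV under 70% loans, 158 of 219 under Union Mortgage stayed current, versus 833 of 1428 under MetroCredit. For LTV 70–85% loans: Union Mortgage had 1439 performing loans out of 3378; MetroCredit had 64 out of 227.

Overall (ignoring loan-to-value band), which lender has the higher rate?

MetroCredit

LTV under 70%: Union Mortgage 158/219 = 72.1%, MetroCredit 833/1428 = 58.3% → Union Mortgage
LTV 70–85%: Union Mortgage 1439/3378 = 42.6%, MetroCredit 64/227 = 28.2% → Union Mortgage
Overall: Union Mortgage 1597/3597 = 44.4%, MetroCredit 897/1655 = 54.2% → MetroCredit
(Union Mortgage wins every loan-to-value group but MetroCredit wins overall — Union Mortgage's loans skew toward the low-rate LTV 70–85% group.)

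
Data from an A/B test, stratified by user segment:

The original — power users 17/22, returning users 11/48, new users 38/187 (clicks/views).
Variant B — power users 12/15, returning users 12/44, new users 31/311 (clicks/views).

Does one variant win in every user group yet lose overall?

Power users: the original 17/22 = 77.3%, Variant B 12/15 = 80.0% → Variant B
Returning users: the original 11/48 = 22.9%, Variant B 12/44 = 27.3% → Variant B
New users: the original 38/187 = 20.3%, Variant B 31/311 = 10.0% → the original
Overall: the original 66/257 = 25.7%, Variant B 55/370 = 14.9% → the original
Neither sweeps: the original wins 1 of 3 groups, Variant B wins 2. The original wins overall but not every group — no Simpson reversal.

No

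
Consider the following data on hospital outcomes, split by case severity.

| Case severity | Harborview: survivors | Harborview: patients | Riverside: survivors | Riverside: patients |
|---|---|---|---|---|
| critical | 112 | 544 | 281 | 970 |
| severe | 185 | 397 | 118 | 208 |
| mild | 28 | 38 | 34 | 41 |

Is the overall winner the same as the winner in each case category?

Critical: Harborview 112/544 = 20.6%, Riverside 281/970 = 29.0% → Riverside
Severe: Harborview 185/397 = 46.6%, Riverside 118/208 = 56.7% → Riverside
Mild: Harborview 28/38 = 73.7%, Riverside 34/41 = 82.9% → Riverside
Overall: Harborview 325/979 = 33.2%, Riverside 433/1219 = 35.5% → Riverside
Riverside wins overall and in every case group — no reversal.

Yes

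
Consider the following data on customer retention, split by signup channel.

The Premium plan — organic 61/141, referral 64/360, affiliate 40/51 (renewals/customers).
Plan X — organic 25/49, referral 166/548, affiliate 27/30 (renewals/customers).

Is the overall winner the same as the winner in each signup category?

Yes

Organic: the Premium plan 61/141 = 43.3%, Plan X 25/49 = 51.0% → Plan X
Referral: the Premium plan 64/360 = 17.8%, Plan X 166/548 = 30.3% → Plan X
Affiliate: the Premium plan 40/51 = 78.4%, Plan X 27/30 = 90.0% → Plan X
Overall: the Premium plan 165/552 = 29.9%, Plan X 218/627 = 34.8% → Plan X
Plan X wins overall and in every signup group — no reversal.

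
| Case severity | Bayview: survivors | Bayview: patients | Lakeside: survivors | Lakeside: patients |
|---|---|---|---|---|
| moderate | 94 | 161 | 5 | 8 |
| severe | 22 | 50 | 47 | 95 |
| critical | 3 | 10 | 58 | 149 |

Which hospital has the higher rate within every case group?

Moderate: Bayview 94/161 = 58.4%, Lakeside 5/8 = 62.5% → Lakeside
Severe: Bayview 22/50 = 44.0%, Lakeside 47/95 = 49.5% → Lakeside
Critical: Bayview 3/10 = 30.0%, Lakeside 58/149 = 38.9% → Lakeside
Lakeside has the higher rate in all 3 groups.

Lakeside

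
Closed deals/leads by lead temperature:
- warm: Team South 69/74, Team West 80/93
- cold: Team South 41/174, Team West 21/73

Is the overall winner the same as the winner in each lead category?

Warm: Team South 69/74 = 93.2%, Team West 80/93 = 86.0% → Team South
Cold: Team South 41/174 = 23.6%, Team West 21/73 = 28.8% → Team West
Overall: Team South 110/248 = 44.4%, Team West 101/166 = 60.8% → Team West
Neither sweeps: Team South wins 1 of 2 groups, Team West wins 1. Team West wins overall but not every group — no Simpson reversal.

No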